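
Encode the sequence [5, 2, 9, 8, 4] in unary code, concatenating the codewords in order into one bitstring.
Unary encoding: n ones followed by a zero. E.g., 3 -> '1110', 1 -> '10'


Encode each number as n ones followed by a terminating 0:
  5 -> 111110 (6 bits)
  2 -> 110 (3 bits)
  9 -> 1111111110 (10 bits)
  8 -> 111111110 (9 bits)
  4 -> 11110 (5 bits)
Total length = 6 + 3 + 10 + 9 + 5 = 33 bits.

Unary([5, 2, 9, 8, 4]) = 111110110111111111011111111011110 (33 bits)


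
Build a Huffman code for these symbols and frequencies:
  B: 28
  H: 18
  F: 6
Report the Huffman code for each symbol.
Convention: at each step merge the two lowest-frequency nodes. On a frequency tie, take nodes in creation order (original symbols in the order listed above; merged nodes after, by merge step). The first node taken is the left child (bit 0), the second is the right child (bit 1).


Huffman tree construction:
Step 1: Merge F(6) + H(18) = 24
Step 2: Merge (F+H)(24) + B(28) = 52
Read each symbol's code off the tree from the root (left child = 0, right child = 1).

Codes:
  B: 1 (length 1)
  H: 01 (length 2)
  F: 00 (length 2)
Average code length: 76/52 = 1.4615 bits/symbol


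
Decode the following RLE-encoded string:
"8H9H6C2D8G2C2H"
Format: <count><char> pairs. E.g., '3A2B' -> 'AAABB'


Expanding each <count><char> pair:
  8H -> 'HHHHHHHH'
  9H -> 'HHHHHHHHH'
  6C -> 'CCCCCC'
  2D -> 'DD'
  8G -> 'GGGGGGGG'
  2C -> 'CC'
  2H -> 'HH'

Decoded = HHHHHHHHHHHHHHHHHCCCCCCDDGGGGGGGGCCHH


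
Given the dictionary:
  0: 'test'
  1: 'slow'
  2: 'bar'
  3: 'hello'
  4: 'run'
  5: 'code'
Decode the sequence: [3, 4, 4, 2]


Look up each index in the dictionary:
  3 -> 'hello'
  4 -> 'run'
  4 -> 'run'
  2 -> 'bar'

Decoded: "hello run run bar"


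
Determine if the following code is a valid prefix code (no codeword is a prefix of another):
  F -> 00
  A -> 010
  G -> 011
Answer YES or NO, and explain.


Checking each pair (does one codeword prefix another?):
  F='00' vs A='010': no prefix
  F='00' vs G='011': no prefix
  A='010' vs F='00': no prefix
  A='010' vs G='011': no prefix
  G='011' vs F='00': no prefix
  G='011' vs A='010': no prefix
No violation found over all pairs.

YES -- this is a valid prefix code. No codeword is a prefix of any other codeword.


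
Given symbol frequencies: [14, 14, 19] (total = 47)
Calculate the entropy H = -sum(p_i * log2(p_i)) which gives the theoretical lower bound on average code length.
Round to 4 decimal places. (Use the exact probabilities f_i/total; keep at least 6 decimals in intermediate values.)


Per-symbol terms -p_i * log2(p_i) with p_i = f_i/47:
  p = 14/47 = 0.297872: log2(p) = -1.747234, -p*log2(p) = 0.520453
  p = 14/47 = 0.297872: log2(p) = -1.747234, -p*log2(p) = 0.520453
  p = 19/47 = 0.404255: log2(p) = -1.306661, -p*log2(p) = 0.528225
H = 0.520453 + 0.520453 + 0.528225 = 1.569131

H = 1.5691 bits/symbol


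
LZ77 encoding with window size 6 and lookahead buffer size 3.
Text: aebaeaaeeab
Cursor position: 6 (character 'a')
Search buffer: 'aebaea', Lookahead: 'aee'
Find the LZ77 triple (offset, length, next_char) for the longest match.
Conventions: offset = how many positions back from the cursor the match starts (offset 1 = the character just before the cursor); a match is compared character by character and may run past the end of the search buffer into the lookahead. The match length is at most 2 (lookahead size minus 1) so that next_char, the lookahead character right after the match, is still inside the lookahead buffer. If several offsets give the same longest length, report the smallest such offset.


Try each offset into the search buffer:
  offset=1 (pos 5, char 'a'): match length 1
  offset=2 (pos 4, char 'e'): match length 0
  offset=3 (pos 3, char 'a'): match length 2
  offset=4 (pos 2, char 'b'): match length 0
  offset=5 (pos 1, char 'e'): match length 0
  offset=6 (pos 0, char 'a'): match length 2
Longest match has length 2, found at offsets 3, 6; take the smallest, offset 3.
next_char = character at position 6 + 2 = 8 -> 'e'

Best match: offset=3, length=2 (matching 'ae' starting at position 3)
LZ77 triple: (3, 2, 'e')


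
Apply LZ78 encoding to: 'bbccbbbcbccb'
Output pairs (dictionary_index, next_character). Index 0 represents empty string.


LZ78 encoding steps:
Dictionary: {0: ''}
Step 1: w='' (idx 0), next='b' -> output (0, 'b'), add 'b' as idx 1
Step 2: w='b' (idx 1), next='c' -> output (1, 'c'), add 'bc' as idx 2
Step 3: w='' (idx 0), next='c' -> output (0, 'c'), add 'c' as idx 3
Step 4: w='b' (idx 1), next='b' -> output (1, 'b'), add 'bb' as idx 4
Step 5: w='bc' (idx 2), next='b' -> output (2, 'b'), add 'bcb' as idx 5
Step 6: w='c' (idx 3), next='c' -> output (3, 'c'), add 'cc' as idx 6
Step 7: w='b' (idx 1), end of input -> output (1, '')


Encoded: [(0, 'b'), (1, 'c'), (0, 'c'), (1, 'b'), (2, 'b'), (3, 'c'), (1, '')]


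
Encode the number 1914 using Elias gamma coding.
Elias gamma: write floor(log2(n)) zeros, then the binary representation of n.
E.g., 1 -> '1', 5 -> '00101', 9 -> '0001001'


num_bits = floor(log2(1914)) + 1 = 11
leading_zeros = num_bits - 1 = 10
binary(1914) = 11101111010

Elias gamma(1914) = '0000000000' + '11101111010' = 000000000011101111010 (21 bits)


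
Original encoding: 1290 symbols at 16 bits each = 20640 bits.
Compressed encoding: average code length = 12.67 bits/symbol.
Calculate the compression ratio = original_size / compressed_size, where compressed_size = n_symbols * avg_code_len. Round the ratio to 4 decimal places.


original_size = n_symbols * orig_bits = 1290 * 16 = 20640 bits
compressed_size = n_symbols * avg_code_len = 1290 * 12.67 = 16344.3 bits
ratio = original_size / compressed_size = 20640 / 16344.3 = 1.2628

Compression ratio = 1.2628


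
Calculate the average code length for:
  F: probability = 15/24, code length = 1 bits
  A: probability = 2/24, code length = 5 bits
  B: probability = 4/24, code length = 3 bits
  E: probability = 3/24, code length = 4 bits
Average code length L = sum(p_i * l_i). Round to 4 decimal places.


Weighted contributions p_i * l_i:
  F: (15/24) * 1 = 15/24
  A: (2/24) * 5 = 10/24
  B: (4/24) * 3 = 12/24
  E: (3/24) * 4 = 12/24
Sum = (15 + 10 + 12 + 12)/24 = 49/24

L = 49/24 = 2.0417 bits/symbol


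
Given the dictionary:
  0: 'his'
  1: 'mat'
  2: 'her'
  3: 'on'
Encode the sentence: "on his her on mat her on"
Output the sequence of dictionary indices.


Look up each word in the dictionary:
  'on' -> 3
  'his' -> 0
  'her' -> 2
  'on' -> 3
  'mat' -> 1
  'her' -> 2
  'on' -> 3

Encoded: [3, 0, 2, 3, 1, 2, 3]


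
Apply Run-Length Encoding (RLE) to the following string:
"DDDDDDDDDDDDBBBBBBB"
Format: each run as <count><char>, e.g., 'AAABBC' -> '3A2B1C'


Scanning runs left to right:
  i=0: run of 'D' x 12 -> '12D'
  i=12: run of 'B' x 7 -> '7B'

RLE = 12D7B


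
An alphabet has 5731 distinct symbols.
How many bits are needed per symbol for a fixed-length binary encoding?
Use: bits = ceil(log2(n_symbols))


log2(5731) = 12.4846
Bracket: 2^12 = 4096 < 5731 <= 2^13 = 8192
So ceil(log2(5731)) = 13

bits = ceil(log2(5731)) = ceil(12.4846) = 13 bits


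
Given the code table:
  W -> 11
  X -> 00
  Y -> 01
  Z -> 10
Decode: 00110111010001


Decoding:
00 -> X
11 -> W
01 -> Y
11 -> W
01 -> Y
00 -> X
01 -> Y


Result: XWYWYXY


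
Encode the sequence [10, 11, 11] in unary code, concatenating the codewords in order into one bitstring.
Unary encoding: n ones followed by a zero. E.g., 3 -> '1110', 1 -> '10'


Encode each number as n ones followed by a terminating 0:
  10 -> 11111111110 (11 bits)
  11 -> 111111111110 (12 bits)
  11 -> 111111111110 (12 bits)
Total length = 11 + 12 + 12 = 35 bits.

Unary([10, 11, 11]) = 11111111110111111111110111111111110 (35 bits)


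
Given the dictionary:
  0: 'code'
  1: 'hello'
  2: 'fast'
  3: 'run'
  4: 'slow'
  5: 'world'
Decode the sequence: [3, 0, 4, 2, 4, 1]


Look up each index in the dictionary:
  3 -> 'run'
  0 -> 'code'
  4 -> 'slow'
  2 -> 'fast'
  4 -> 'slow'
  1 -> 'hello'

Decoded: "run code slow fast slow hello"


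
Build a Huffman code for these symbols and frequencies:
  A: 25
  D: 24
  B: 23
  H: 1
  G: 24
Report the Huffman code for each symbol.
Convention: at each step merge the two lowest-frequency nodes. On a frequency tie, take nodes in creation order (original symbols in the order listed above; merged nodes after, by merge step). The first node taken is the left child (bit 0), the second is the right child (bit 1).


Huffman tree construction:
Step 1: Merge H(1) + B(23) = 24
Step 2: Merge D(24) + G(24) = 48
Step 3: Merge (H+B)(24) + A(25) = 49
Step 4: Merge (D+G)(48) + ((H+B)+A)(49) = 97
Read each symbol's code off the tree from the root (left child = 0, right child = 1).

Codes:
  A: 11 (length 2)
  D: 00 (length 2)
  B: 101 (length 3)
  H: 100 (length 3)
  G: 01 (length 2)
Average code length: 218/97 = 2.2474 bits/symbol


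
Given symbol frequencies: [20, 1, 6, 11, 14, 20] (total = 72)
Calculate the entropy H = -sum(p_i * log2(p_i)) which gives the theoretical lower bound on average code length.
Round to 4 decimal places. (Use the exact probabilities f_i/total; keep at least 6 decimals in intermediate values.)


Per-symbol terms -p_i * log2(p_i) with p_i = f_i/72:
  p = 20/72 = 0.277778: log2(p) = -1.847997, -p*log2(p) = 0.513332
  p = 1/72 = 0.013889: log2(p) = -6.169925, -p*log2(p) = 0.085693
  p = 6/72 = 0.083333: log2(p) = -3.584963, -p*log2(p) = 0.298747
  p = 11/72 = 0.152778: log2(p) = -2.710493, -p*log2(p) = 0.414103
  p = 14/72 = 0.194444: log2(p) = -2.362570, -p*log2(p) = 0.459389
  p = 20/72 = 0.277778: log2(p) = -1.847997, -p*log2(p) = 0.513332
H = 0.513332 + 0.085693 + 0.298747 + 0.414103 + 0.459389 + 0.513332 = 2.284596

H = 2.2846 bits/symbol


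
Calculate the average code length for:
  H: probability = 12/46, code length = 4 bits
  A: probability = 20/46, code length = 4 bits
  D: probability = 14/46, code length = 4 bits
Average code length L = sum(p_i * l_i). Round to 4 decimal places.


Weighted contributions p_i * l_i:
  H: (12/46) * 4 = 48/46
  A: (20/46) * 4 = 80/46
  D: (14/46) * 4 = 56/46
Sum = (48 + 80 + 56)/46 = 184/46

L = 184/46 = 4.0000 bits/symbol


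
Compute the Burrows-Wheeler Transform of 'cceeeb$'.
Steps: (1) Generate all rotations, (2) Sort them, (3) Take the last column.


Rotations (sorted):
  0: $cceeeb -> last char: b
  1: b$cceee -> last char: e
  2: cceeeb$ -> last char: $
  3: ceeeb$c -> last char: c
  4: eb$ccee -> last char: e
  5: eeb$cce -> last char: e
  6: eeeb$cc -> last char: c


BWT = be$ceec


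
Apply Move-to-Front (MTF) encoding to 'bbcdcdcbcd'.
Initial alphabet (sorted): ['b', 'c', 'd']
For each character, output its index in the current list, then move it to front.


MTF encoding:
'b': index 0 in ['b', 'c', 'd'] -> ['b', 'c', 'd']
'b': index 0 in ['b', 'c', 'd'] -> ['b', 'c', 'd']
'c': index 1 in ['b', 'c', 'd'] -> ['c', 'b', 'd']
'd': index 2 in ['c', 'b', 'd'] -> ['d', 'c', 'b']
'c': index 1 in ['d', 'c', 'b'] -> ['c', 'd', 'b']
'd': index 1 in ['c', 'd', 'b'] -> ['d', 'c', 'b']
'c': index 1 in ['d', 'c', 'b'] -> ['c', 'd', 'b']
'b': index 2 in ['c', 'd', 'b'] -> ['b', 'c', 'd']
'c': index 1 in ['b', 'c', 'd'] -> ['c', 'b', 'd']
'd': index 2 in ['c', 'b', 'd'] -> ['d', 'c', 'b']


Output: [0, 0, 1, 2, 1, 1, 1, 2, 1, 2]


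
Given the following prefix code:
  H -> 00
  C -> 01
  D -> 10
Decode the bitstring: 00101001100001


Decoding step by step:
Bits 00 -> H
Bits 10 -> D
Bits 10 -> D
Bits 01 -> C
Bits 10 -> D
Bits 00 -> H
Bits 01 -> C


Decoded message: HDDCDHC


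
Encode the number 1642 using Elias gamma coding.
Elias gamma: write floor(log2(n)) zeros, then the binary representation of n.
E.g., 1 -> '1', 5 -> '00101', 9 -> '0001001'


num_bits = floor(log2(1642)) + 1 = 11
leading_zeros = num_bits - 1 = 10
binary(1642) = 11001101010

Elias gamma(1642) = '0000000000' + '11001101010' = 000000000011001101010 (21 bits)


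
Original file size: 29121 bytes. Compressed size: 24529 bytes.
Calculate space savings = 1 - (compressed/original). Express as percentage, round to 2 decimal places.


ratio = compressed/original = 24529/29121 = 0.842313
savings = 1 - ratio = 1 - 0.842313 = 0.157687
as a percentage: 0.157687 * 100 = 15.77%

Space savings = 1 - 24529/29121 = 15.77%


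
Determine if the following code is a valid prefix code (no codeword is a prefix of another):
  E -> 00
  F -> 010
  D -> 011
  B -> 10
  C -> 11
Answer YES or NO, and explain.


Checking each pair (does one codeword prefix another?):
  E='00' vs F='010': no prefix
  E='00' vs D='011': no prefix
  E='00' vs B='10': no prefix
  E='00' vs C='11': no prefix
  F='010' vs E='00': no prefix
  F='010' vs D='011': no prefix
  F='010' vs B='10': no prefix
  F='010' vs C='11': no prefix
  D='011' vs E='00': no prefix
  D='011' vs F='010': no prefix
  D='011' vs B='10': no prefix
  D='011' vs C='11': no prefix
  B='10' vs E='00': no prefix
  B='10' vs F='010': no prefix
  B='10' vs D='011': no prefix
  B='10' vs C='11': no prefix
  C='11' vs E='00': no prefix
  C='11' vs F='010': no prefix
  C='11' vs D='011': no prefix
  C='11' vs B='10': no prefix
No violation found over all pairs.

YES -- this is a valid prefix code. No codeword is a prefix of any other codeword.


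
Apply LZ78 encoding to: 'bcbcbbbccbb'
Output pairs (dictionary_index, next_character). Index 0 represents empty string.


LZ78 encoding steps:
Dictionary: {0: ''}
Step 1: w='' (idx 0), next='b' -> output (0, 'b'), add 'b' as idx 1
Step 2: w='' (idx 0), next='c' -> output (0, 'c'), add 'c' as idx 2
Step 3: w='b' (idx 1), next='c' -> output (1, 'c'), add 'bc' as idx 3
Step 4: w='b' (idx 1), next='b' -> output (1, 'b'), add 'bb' as idx 4
Step 5: w='bc' (idx 3), next='c' -> output (3, 'c'), add 'bcc' as idx 5
Step 6: w='bb' (idx 4), end of input -> output (4, '')


Encoded: [(0, 'b'), (0, 'c'), (1, 'c'), (1, 'b'), (3, 'c'), (4, '')]


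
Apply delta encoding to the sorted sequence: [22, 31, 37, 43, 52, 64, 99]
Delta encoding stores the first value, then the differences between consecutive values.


First value: 22
Deltas:
  31 - 22 = 9
  37 - 31 = 6
  43 - 37 = 6
  52 - 43 = 9
  64 - 52 = 12
  99 - 64 = 35


Delta encoded: [22, 9, 6, 6, 9, 12, 35]


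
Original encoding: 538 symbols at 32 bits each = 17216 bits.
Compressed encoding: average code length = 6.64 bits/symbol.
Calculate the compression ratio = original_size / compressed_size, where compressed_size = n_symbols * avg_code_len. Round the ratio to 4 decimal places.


original_size = n_symbols * orig_bits = 538 * 32 = 17216 bits
compressed_size = n_symbols * avg_code_len = 538 * 6.64 = 3572.32 bits
ratio = original_size / compressed_size = 17216 / 3572.32 = 4.8193

Compression ratio = 4.8193


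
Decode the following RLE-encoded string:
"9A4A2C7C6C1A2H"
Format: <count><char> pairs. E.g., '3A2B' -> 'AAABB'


Expanding each <count><char> pair:
  9A -> 'AAAAAAAAA'
  4A -> 'AAAA'
  2C -> 'CC'
  7C -> 'CCCCCCC'
  6C -> 'CCCCCC'
  1A -> 'A'
  2H -> 'HH'

Decoded = AAAAAAAAAAAAACCCCCCCCCCCCCCCAHH


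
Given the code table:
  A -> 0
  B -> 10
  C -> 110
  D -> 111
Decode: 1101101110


Decoding:
110 -> C
110 -> C
111 -> D
0 -> A


Result: CCDA


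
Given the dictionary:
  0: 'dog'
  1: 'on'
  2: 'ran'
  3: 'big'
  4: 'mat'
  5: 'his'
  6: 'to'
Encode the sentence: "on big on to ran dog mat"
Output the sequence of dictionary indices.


Look up each word in the dictionary:
  'on' -> 1
  'big' -> 3
  'on' -> 1
  'to' -> 6
  'ran' -> 2
  'dog' -> 0
  'mat' -> 4

Encoded: [1, 3, 1, 6, 2, 0, 4]


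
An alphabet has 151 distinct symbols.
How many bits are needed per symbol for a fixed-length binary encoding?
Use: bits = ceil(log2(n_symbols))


log2(151) = 7.2384
Bracket: 2^7 = 128 < 151 <= 2^8 = 256
So ceil(log2(151)) = 8

bits = ceil(log2(151)) = ceil(7.2384) = 8 bits


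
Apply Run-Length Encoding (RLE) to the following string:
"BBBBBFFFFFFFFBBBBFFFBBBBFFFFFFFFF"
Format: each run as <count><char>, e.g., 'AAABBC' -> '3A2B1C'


Scanning runs left to right:
  i=0: run of 'B' x 5 -> '5B'
  i=5: run of 'F' x 8 -> '8F'
  i=13: run of 'B' x 4 -> '4B'
  i=17: run of 'F' x 3 -> '3F'
  i=20: run of 'B' x 4 -> '4B'
  i=24: run of 'F' x 9 -> '9F'

RLE = 5B8F4B3F4B9F


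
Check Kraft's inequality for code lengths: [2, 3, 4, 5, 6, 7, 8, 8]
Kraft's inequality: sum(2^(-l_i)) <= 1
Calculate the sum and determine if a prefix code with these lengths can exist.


Sum = 2^(-2) + 2^(-3) + 2^(-4) + 2^(-5) + 2^(-6) + 2^(-7) + 2^(-8) + 2^(-8)
    = 0.25 + 0.125 + 0.0625 + 0.03125 + 0.015625 + 0.0078125 + 0.00390625 + 0.00390625
    = 128/256 = 0.5
Since 0.5 <= 1, Kraft's inequality IS satisfied.
A prefix code with these lengths CAN exist.

Kraft sum = 0.5. Satisfied.


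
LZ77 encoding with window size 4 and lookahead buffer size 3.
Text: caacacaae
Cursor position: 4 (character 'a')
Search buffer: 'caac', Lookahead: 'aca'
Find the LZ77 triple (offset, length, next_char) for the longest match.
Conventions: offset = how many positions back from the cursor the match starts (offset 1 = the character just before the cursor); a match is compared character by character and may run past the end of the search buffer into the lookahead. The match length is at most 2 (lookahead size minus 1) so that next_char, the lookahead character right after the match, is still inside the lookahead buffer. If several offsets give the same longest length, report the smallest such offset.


Try each offset into the search buffer:
  offset=1 (pos 3, char 'c'): match length 0
  offset=2 (pos 2, char 'a'): match length 2
  offset=3 (pos 1, char 'a'): match length 1
  offset=4 (pos 0, char 'c'): match length 0
Longest match has length 2 at offset 2.
next_char = character at position 4 + 2 = 6 -> 'a'

Best match: offset=2, length=2 (matching 'ac' starting at position 2)
LZ77 triple: (2, 2, 'a')


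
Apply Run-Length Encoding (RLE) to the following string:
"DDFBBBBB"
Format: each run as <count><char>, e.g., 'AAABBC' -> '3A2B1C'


Scanning runs left to right:
  i=0: run of 'D' x 2 -> '2D'
  i=2: run of 'F' x 1 -> '1F'
  i=3: run of 'B' x 5 -> '5B'

RLE = 2D1F5B


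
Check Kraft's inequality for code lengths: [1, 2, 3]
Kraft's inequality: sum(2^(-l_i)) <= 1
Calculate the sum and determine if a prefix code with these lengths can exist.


Sum = 2^(-1) + 2^(-2) + 2^(-3)
    = 0.5 + 0.25 + 0.125
    = 7/8 = 0.875
Since 0.875 <= 1, Kraft's inequality IS satisfied.
A prefix code with these lengths CAN exist.

Kraft sum = 0.875. Satisfied.


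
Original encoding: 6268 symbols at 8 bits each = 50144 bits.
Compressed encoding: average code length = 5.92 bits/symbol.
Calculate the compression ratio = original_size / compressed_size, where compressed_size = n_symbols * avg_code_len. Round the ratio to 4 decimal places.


original_size = n_symbols * orig_bits = 6268 * 8 = 50144 bits
compressed_size = n_symbols * avg_code_len = 6268 * 5.92 = 37106.56 bits
ratio = original_size / compressed_size = 50144 / 37106.56 = 1.3514

Compression ratio = 1.3514


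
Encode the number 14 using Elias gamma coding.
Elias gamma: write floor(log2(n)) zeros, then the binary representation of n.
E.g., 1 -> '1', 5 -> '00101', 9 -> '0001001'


num_bits = floor(log2(14)) + 1 = 4
leading_zeros = num_bits - 1 = 3
binary(14) = 1110

Elias gamma(14) = '000' + '1110' = 0001110 (7 bits)


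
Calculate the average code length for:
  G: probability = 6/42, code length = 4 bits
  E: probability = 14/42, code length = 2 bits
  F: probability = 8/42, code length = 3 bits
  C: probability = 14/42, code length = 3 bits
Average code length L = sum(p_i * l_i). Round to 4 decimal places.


Weighted contributions p_i * l_i:
  G: (6/42) * 4 = 24/42
  E: (14/42) * 2 = 28/42
  F: (8/42) * 3 = 24/42
  C: (14/42) * 3 = 42/42
Sum = (24 + 28 + 24 + 42)/42 = 118/42

L = 118/42 = 2.8095 bits/symbol


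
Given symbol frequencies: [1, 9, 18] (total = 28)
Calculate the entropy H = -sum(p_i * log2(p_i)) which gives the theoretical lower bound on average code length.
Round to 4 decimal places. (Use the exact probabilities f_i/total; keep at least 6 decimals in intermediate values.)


Per-symbol terms -p_i * log2(p_i) with p_i = f_i/28:
  p = 1/28 = 0.035714: log2(p) = -4.807355, -p*log2(p) = 0.171691
  p = 9/28 = 0.321429: log2(p) = -1.637430, -p*log2(p) = 0.526317
  p = 18/28 = 0.642857: log2(p) = -0.637430, -p*log2(p) = 0.409776
H = 0.171691 + 0.526317 + 0.409776 = 1.107784

H = 1.1078 bits/symbol


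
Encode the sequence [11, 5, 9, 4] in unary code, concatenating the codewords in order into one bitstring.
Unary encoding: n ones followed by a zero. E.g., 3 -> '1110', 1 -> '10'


Encode each number as n ones followed by a terminating 0:
  11 -> 111111111110 (12 bits)
  5 -> 111110 (6 bits)
  9 -> 1111111110 (10 bits)
  4 -> 11110 (5 bits)
Total length = 12 + 6 + 10 + 5 = 33 bits.

Unary([11, 5, 9, 4]) = 111111111110111110111111111011110 (33 bits)


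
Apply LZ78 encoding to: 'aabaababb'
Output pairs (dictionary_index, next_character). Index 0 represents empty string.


LZ78 encoding steps:
Dictionary: {0: ''}
Step 1: w='' (idx 0), next='a' -> output (0, 'a'), add 'a' as idx 1
Step 2: w='a' (idx 1), next='b' -> output (1, 'b'), add 'ab' as idx 2
Step 3: w='a' (idx 1), next='a' -> output (1, 'a'), add 'aa' as idx 3
Step 4: w='' (idx 0), next='b' -> output (0, 'b'), add 'b' as idx 4
Step 5: w='ab' (idx 2), next='b' -> output (2, 'b'), add 'abb' as idx 5


Encoded: [(0, 'a'), (1, 'b'), (1, 'a'), (0, 'b'), (2, 'b')]


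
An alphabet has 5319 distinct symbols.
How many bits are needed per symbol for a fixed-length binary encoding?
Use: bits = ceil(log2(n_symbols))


log2(5319) = 12.3769
Bracket: 2^12 = 4096 < 5319 <= 2^13 = 8192
So ceil(log2(5319)) = 13

bits = ceil(log2(5319)) = ceil(12.3769) = 13 bits


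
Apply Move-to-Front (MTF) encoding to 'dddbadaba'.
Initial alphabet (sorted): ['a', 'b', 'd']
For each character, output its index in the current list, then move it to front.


MTF encoding:
'd': index 2 in ['a', 'b', 'd'] -> ['d', 'a', 'b']
'd': index 0 in ['d', 'a', 'b'] -> ['d', 'a', 'b']
'd': index 0 in ['d', 'a', 'b'] -> ['d', 'a', 'b']
'b': index 2 in ['d', 'a', 'b'] -> ['b', 'd', 'a']
'a': index 2 in ['b', 'd', 'a'] -> ['a', 'b', 'd']
'd': index 2 in ['a', 'b', 'd'] -> ['d', 'a', 'b']
'a': index 1 in ['d', 'a', 'b'] -> ['a', 'd', 'b']
'b': index 2 in ['a', 'd', 'b'] -> ['b', 'a', 'd']
'a': index 1 in ['b', 'a', 'd'] -> ['a', 'b', 'd']


Output: [2, 0, 0, 2, 2, 2, 1, 2, 1]


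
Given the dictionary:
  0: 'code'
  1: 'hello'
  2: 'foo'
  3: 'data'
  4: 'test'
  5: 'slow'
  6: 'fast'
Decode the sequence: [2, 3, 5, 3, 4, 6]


Look up each index in the dictionary:
  2 -> 'foo'
  3 -> 'data'
  5 -> 'slow'
  3 -> 'data'
  4 -> 'test'
  6 -> 'fast'

Decoded: "foo data slow data test fast"


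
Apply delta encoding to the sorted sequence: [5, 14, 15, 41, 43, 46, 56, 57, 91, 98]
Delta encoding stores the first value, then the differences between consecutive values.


First value: 5
Deltas:
  14 - 5 = 9
  15 - 14 = 1
  41 - 15 = 26
  43 - 41 = 2
  46 - 43 = 3
  56 - 46 = 10
  57 - 56 = 1
  91 - 57 = 34
  98 - 91 = 7


Delta encoded: [5, 9, 1, 26, 2, 3, 10, 1, 34, 7]


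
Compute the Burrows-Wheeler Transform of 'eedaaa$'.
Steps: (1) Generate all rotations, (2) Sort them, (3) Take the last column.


Rotations (sorted):
  0: $eedaaa -> last char: a
  1: a$eedaa -> last char: a
  2: aa$eeda -> last char: a
  3: aaa$eed -> last char: d
  4: daaa$ee -> last char: e
  5: edaaa$e -> last char: e
  6: eedaaa$ -> last char: $


BWT = aaadee$


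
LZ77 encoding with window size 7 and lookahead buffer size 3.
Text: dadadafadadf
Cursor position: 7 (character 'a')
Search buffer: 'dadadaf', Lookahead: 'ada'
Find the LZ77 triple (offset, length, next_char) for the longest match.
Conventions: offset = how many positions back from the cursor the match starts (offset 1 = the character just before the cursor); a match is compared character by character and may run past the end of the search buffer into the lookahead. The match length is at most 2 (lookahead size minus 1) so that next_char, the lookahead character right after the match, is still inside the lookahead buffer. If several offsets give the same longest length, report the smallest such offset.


Try each offset into the search buffer:
  offset=1 (pos 6, char 'f'): match length 0
  offset=2 (pos 5, char 'a'): match length 1
  offset=3 (pos 4, char 'd'): match length 0
  offset=4 (pos 3, char 'a'): match length 2
  offset=5 (pos 2, char 'd'): match length 0
  offset=6 (pos 1, char 'a'): match length 2
  offset=7 (pos 0, char 'd'): match length 0
Longest match has length 2, found at offsets 4, 6; take the smallest, offset 4.
next_char = character at position 7 + 2 = 9 -> 'a'

Best match: offset=4, length=2 (matching 'ad' starting at position 3)
LZ77 triple: (4, 2, 'a')


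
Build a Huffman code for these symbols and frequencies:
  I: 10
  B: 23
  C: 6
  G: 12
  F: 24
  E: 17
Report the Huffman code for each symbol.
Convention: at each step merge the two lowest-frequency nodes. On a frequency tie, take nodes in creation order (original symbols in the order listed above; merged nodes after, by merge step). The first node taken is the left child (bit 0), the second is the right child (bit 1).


Huffman tree construction:
Step 1: Merge C(6) + I(10) = 16
Step 2: Merge G(12) + (C+I)(16) = 28
Step 3: Merge E(17) + B(23) = 40
Step 4: Merge F(24) + (G+(C+I))(28) = 52
Step 5: Merge (E+B)(40) + (F+(G+(C+I)))(52) = 92
Read each symbol's code off the tree from the root (left child = 0, right child = 1).

Codes:
  I: 1111 (length 4)
  B: 01 (length 2)
  C: 1110 (length 4)
  G: 110 (length 3)
  F: 10 (length 2)
  E: 00 (length 2)
Average code length: 228/92 = 2.4783 bits/symbol


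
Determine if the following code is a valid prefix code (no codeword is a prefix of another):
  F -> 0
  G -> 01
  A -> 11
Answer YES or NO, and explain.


Checking each pair (does one codeword prefix another?):
  F='0' vs G='01': prefix -- VIOLATION

NO -- this is NOT a valid prefix code. F (0) is a prefix of G (01).


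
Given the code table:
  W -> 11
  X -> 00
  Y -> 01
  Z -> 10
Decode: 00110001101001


Decoding:
00 -> X
11 -> W
00 -> X
01 -> Y
10 -> Z
10 -> Z
01 -> Y


Result: XWXYZZY


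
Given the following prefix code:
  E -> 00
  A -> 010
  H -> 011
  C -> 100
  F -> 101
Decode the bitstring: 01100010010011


Decoding step by step:
Bits 011 -> H
Bits 00 -> E
Bits 010 -> A
Bits 010 -> A
Bits 011 -> H


Decoded message: HEAAH


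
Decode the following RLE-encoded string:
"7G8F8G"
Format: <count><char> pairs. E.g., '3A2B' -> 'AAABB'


Expanding each <count><char> pair:
  7G -> 'GGGGGGG'
  8F -> 'FFFFFFFF'
  8G -> 'GGGGGGGG'

Decoded = GGGGGGGFFFFFFFFGGGGGGGG


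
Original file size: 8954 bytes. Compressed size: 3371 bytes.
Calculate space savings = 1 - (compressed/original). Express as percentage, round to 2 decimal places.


ratio = compressed/original = 3371/8954 = 0.37648
savings = 1 - ratio = 1 - 0.37648 = 0.62352
as a percentage: 0.62352 * 100 = 62.35%

Space savings = 1 - 3371/8954 = 62.35%


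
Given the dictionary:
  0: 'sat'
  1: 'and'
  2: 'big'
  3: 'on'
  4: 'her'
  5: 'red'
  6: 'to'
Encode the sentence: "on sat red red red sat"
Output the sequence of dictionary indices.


Look up each word in the dictionary:
  'on' -> 3
  'sat' -> 0
  'red' -> 5
  'red' -> 5
  'red' -> 5
  'sat' -> 0

Encoded: [3, 0, 5, 5, 5, 0]


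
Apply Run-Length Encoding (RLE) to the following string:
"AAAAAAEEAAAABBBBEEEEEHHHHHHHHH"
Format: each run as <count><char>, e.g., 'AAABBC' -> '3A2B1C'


Scanning runs left to right:
  i=0: run of 'A' x 6 -> '6A'
  i=6: run of 'E' x 2 -> '2E'
  i=8: run of 'A' x 4 -> '4A'
  i=12: run of 'B' x 4 -> '4B'
  i=16: run of 'E' x 5 -> '5E'
  i=21: run of 'H' x 9 -> '9H'

RLE = 6A2E4A4B5E9H


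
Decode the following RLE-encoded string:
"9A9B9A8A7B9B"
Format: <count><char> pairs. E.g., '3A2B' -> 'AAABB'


Expanding each <count><char> pair:
  9A -> 'AAAAAAAAA'
  9B -> 'BBBBBBBBB'
  9A -> 'AAAAAAAAA'
  8A -> 'AAAAAAAA'
  7B -> 'BBBBBBB'
  9B -> 'BBBBBBBBB'

Decoded = AAAAAAAAABBBBBBBBBAAAAAAAAAAAAAAAAABBBBBBBBBBBBBBBB


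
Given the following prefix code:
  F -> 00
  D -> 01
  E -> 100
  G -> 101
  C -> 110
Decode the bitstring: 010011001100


Decoding step by step:
Bits 01 -> D
Bits 00 -> F
Bits 110 -> C
Bits 01 -> D
Bits 100 -> E


Decoded message: DFCDE


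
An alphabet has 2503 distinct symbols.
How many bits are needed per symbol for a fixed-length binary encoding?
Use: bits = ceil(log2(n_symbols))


log2(2503) = 11.2894
Bracket: 2^11 = 2048 < 2503 <= 2^12 = 4096
So ceil(log2(2503)) = 12

bits = ceil(log2(2503)) = ceil(11.2894) = 12 bits


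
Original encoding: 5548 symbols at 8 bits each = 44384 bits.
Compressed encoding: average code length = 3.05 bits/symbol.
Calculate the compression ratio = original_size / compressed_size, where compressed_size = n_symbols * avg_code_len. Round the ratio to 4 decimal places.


original_size = n_symbols * orig_bits = 5548 * 8 = 44384 bits
compressed_size = n_symbols * avg_code_len = 5548 * 3.05 = 16921.4 bits
ratio = original_size / compressed_size = 44384 / 16921.4 = 2.623

Compression ratio = 2.623


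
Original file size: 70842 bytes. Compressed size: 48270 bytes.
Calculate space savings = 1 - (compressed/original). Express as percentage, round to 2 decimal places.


ratio = compressed/original = 48270/70842 = 0.681375
savings = 1 - ratio = 1 - 0.681375 = 0.318625
as a percentage: 0.318625 * 100 = 31.86%

Space savings = 1 - 48270/70842 = 31.86%


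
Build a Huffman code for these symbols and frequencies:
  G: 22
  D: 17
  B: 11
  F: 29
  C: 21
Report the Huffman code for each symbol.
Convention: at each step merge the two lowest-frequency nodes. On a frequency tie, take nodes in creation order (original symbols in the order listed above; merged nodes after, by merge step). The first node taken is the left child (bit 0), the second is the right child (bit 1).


Huffman tree construction:
Step 1: Merge B(11) + D(17) = 28
Step 2: Merge C(21) + G(22) = 43
Step 3: Merge (B+D)(28) + F(29) = 57
Step 4: Merge (C+G)(43) + ((B+D)+F)(57) = 100
Read each symbol's code off the tree from the root (left child = 0, right child = 1).

Codes:
  G: 01 (length 2)
  D: 101 (length 3)
  B: 100 (length 3)
  F: 11 (length 2)
  C: 00 (length 2)
Average code length: 228/100 = 2.2800 bits/symbol


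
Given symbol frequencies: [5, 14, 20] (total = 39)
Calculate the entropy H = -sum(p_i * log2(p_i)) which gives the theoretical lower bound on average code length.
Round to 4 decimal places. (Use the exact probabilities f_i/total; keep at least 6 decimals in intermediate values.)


Per-symbol terms -p_i * log2(p_i) with p_i = f_i/39:
  p = 5/39 = 0.128205: log2(p) = -2.963474, -p*log2(p) = 0.379933
  p = 14/39 = 0.358974: log2(p) = -1.478047, -p*log2(p) = 0.530581
  p = 20/39 = 0.512821: log2(p) = -0.963474, -p*log2(p) = 0.494089
H = 0.379933 + 0.530581 + 0.494089 = 1.404603

H = 1.4046 bits/symbol


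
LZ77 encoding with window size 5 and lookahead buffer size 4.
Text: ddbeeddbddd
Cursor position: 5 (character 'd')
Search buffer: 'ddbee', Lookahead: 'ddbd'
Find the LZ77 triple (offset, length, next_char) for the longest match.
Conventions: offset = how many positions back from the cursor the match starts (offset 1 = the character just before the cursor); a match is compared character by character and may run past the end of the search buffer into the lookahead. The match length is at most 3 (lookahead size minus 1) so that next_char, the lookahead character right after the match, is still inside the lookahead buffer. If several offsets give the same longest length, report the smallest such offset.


Try each offset into the search buffer:
  offset=1 (pos 4, char 'e'): match length 0
  offset=2 (pos 3, char 'e'): match length 0
  offset=3 (pos 2, char 'b'): match length 0
  offset=4 (pos 1, char 'd'): match length 1
  offset=5 (pos 0, char 'd'): match length 3
Longest match has length 3 at offset 5.
next_char = character at position 5 + 3 = 8 -> 'd'

Best match: offset=5, length=3 (matching 'ddb' starting at position 0)
LZ77 triple: (5, 3, 'd')


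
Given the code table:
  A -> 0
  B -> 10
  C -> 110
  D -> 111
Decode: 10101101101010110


Decoding:
10 -> B
10 -> B
110 -> C
110 -> C
10 -> B
10 -> B
110 -> C


Result: BBCCBBC


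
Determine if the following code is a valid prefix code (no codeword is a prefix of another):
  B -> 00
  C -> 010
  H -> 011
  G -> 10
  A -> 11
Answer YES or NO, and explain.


Checking each pair (does one codeword prefix another?):
  B='00' vs C='010': no prefix
  B='00' vs H='011': no prefix
  B='00' vs G='10': no prefix
  B='00' vs A='11': no prefix
  C='010' vs B='00': no prefix
  C='010' vs H='011': no prefix
  C='010' vs G='10': no prefix
  C='010' vs A='11': no prefix
  H='011' vs B='00': no prefix
  H='011' vs C='010': no prefix
  H='011' vs G='10': no prefix
  H='011' vs A='11': no prefix
  G='10' vs B='00': no prefix
  G='10' vs C='010': no prefix
  G='10' vs H='011': no prefix
  G='10' vs A='11': no prefix
  A='11' vs B='00': no prefix
  A='11' vs C='010': no prefix
  A='11' vs H='011': no prefix
  A='11' vs G='10': no prefix
No violation found over all pairs.

YES -- this is a valid prefix code. No codeword is a prefix of any other codeword.


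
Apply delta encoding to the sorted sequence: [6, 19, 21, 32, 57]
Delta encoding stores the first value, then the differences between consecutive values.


First value: 6
Deltas:
  19 - 6 = 13
  21 - 19 = 2
  32 - 21 = 11
  57 - 32 = 25


Delta encoded: [6, 13, 2, 11, 25]


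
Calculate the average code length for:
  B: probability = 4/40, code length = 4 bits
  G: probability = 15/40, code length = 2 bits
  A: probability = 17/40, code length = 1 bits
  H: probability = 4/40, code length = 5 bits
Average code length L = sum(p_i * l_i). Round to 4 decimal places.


Weighted contributions p_i * l_i:
  B: (4/40) * 4 = 16/40
  G: (15/40) * 2 = 30/40
  A: (17/40) * 1 = 17/40
  H: (4/40) * 5 = 20/40
Sum = (16 + 30 + 17 + 20)/40 = 83/40

L = 83/40 = 2.0750 bits/symbol


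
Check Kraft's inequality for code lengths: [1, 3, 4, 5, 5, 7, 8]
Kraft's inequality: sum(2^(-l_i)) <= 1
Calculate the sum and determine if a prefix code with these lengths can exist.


Sum = 2^(-1) + 2^(-3) + 2^(-4) + 2^(-5) + 2^(-5) + 2^(-7) + 2^(-8)
    = 0.5 + 0.125 + 0.0625 + 0.03125 + 0.03125 + 0.0078125 + 0.00390625
    = 195/256 = 0.76171875
Since 0.76171875 <= 1, Kraft's inequality IS satisfied.
A prefix code with these lengths CAN exist.

Kraft sum = 0.76171875. Satisfied.


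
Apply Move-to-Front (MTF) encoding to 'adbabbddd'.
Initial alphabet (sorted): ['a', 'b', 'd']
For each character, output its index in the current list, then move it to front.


MTF encoding:
'a': index 0 in ['a', 'b', 'd'] -> ['a', 'b', 'd']
'd': index 2 in ['a', 'b', 'd'] -> ['d', 'a', 'b']
'b': index 2 in ['d', 'a', 'b'] -> ['b', 'd', 'a']
'a': index 2 in ['b', 'd', 'a'] -> ['a', 'b', 'd']
'b': index 1 in ['a', 'b', 'd'] -> ['b', 'a', 'd']
'b': index 0 in ['b', 'a', 'd'] -> ['b', 'a', 'd']
'd': index 2 in ['b', 'a', 'd'] -> ['d', 'b', 'a']
'd': index 0 in ['d', 'b', 'a'] -> ['d', 'b', 'a']
'd': index 0 in ['d', 'b', 'a'] -> ['d', 'b', 'a']


Output: [0, 2, 2, 2, 1, 0, 2, 0, 0]


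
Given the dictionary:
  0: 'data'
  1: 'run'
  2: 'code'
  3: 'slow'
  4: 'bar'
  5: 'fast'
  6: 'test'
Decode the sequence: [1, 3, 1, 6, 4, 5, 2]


Look up each index in the dictionary:
  1 -> 'run'
  3 -> 'slow'
  1 -> 'run'
  6 -> 'test'
  4 -> 'bar'
  5 -> 'fast'
  2 -> 'code'

Decoded: "run slow run test bar fast code"


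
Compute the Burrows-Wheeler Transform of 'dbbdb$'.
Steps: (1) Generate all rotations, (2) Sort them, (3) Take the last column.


Rotations (sorted):
  0: $dbbdb -> last char: b
  1: b$dbbd -> last char: d
  2: bbdb$d -> last char: d
  3: bdb$db -> last char: b
  4: db$dbb -> last char: b
  5: dbbdb$ -> last char: $


BWT = bddbb$


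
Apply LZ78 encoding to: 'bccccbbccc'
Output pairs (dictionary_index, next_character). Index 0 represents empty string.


LZ78 encoding steps:
Dictionary: {0: ''}
Step 1: w='' (idx 0), next='b' -> output (0, 'b'), add 'b' as idx 1
Step 2: w='' (idx 0), next='c' -> output (0, 'c'), add 'c' as idx 2
Step 3: w='c' (idx 2), next='c' -> output (2, 'c'), add 'cc' as idx 3
Step 4: w='c' (idx 2), next='b' -> output (2, 'b'), add 'cb' as idx 4
Step 5: w='b' (idx 1), next='c' -> output (1, 'c'), add 'bc' as idx 5
Step 6: w='cc' (idx 3), end of input -> output (3, '')


Encoded: [(0, 'b'), (0, 'c'), (2, 'c'), (2, 'b'), (1, 'c'), (3, '')]


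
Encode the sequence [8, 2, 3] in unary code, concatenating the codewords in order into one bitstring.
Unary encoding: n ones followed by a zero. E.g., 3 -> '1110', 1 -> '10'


Encode each number as n ones followed by a terminating 0:
  8 -> 111111110 (9 bits)
  2 -> 110 (3 bits)
  3 -> 1110 (4 bits)
Total length = 9 + 3 + 4 = 16 bits.

Unary([8, 2, 3]) = 1111111101101110 (16 bits)


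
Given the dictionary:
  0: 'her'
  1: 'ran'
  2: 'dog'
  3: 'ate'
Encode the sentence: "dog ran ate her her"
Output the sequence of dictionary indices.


Look up each word in the dictionary:
  'dog' -> 2
  'ran' -> 1
  'ate' -> 3
  'her' -> 0
  'her' -> 0

Encoded: [2, 1, 3, 0, 0]


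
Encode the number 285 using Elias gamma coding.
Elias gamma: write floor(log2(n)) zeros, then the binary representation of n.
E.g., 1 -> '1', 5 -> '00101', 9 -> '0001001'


num_bits = floor(log2(285)) + 1 = 9
leading_zeros = num_bits - 1 = 8
binary(285) = 100011101

Elias gamma(285) = '00000000' + '100011101' = 00000000100011101 (17 bits)


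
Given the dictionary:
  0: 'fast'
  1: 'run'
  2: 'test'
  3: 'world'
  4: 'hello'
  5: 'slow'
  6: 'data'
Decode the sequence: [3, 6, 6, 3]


Look up each index in the dictionary:
  3 -> 'world'
  6 -> 'data'
  6 -> 'data'
  3 -> 'world'

Decoded: "world data data world"


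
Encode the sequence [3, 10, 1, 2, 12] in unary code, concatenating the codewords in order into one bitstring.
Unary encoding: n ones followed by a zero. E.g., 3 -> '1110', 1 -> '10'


Encode each number as n ones followed by a terminating 0:
  3 -> 1110 (4 bits)
  10 -> 11111111110 (11 bits)
  1 -> 10 (2 bits)
  2 -> 110 (3 bits)
  12 -> 1111111111110 (13 bits)
Total length = 4 + 11 + 2 + 3 + 13 = 33 bits.

Unary([3, 10, 1, 2, 12]) = 111011111111110101101111111111110 (33 bits)


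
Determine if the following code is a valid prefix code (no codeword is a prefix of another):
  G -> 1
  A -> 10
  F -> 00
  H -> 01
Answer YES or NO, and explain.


Checking each pair (does one codeword prefix another?):
  G='1' vs A='10': prefix -- VIOLATION

NO -- this is NOT a valid prefix code. G (1) is a prefix of A (10).


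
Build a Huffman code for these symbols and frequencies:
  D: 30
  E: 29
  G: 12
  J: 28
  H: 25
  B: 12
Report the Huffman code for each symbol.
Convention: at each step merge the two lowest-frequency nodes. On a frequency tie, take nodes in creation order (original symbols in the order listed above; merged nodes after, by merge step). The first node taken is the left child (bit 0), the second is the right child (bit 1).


Huffman tree construction:
Step 1: Merge G(12) + B(12) = 24
Step 2: Merge (G+B)(24) + H(25) = 49
Step 3: Merge J(28) + E(29) = 57
Step 4: Merge D(30) + ((G+B)+H)(49) = 79
Step 5: Merge (J+E)(57) + (D+((G+B)+H))(79) = 136
Read each symbol's code off the tree from the root (left child = 0, right child = 1).

Codes:
  D: 10 (length 2)
  E: 01 (length 2)
  G: 1100 (length 4)
  J: 00 (length 2)
  H: 111 (length 3)
  B: 1101 (length 4)
Average code length: 345/136 = 2.5368 bits/symbol


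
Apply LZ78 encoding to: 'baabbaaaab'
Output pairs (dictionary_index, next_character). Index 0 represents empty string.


LZ78 encoding steps:
Dictionary: {0: ''}
Step 1: w='' (idx 0), next='b' -> output (0, 'b'), add 'b' as idx 1
Step 2: w='' (idx 0), next='a' -> output (0, 'a'), add 'a' as idx 2
Step 3: w='a' (idx 2), next='b' -> output (2, 'b'), add 'ab' as idx 3
Step 4: w='b' (idx 1), next='a' -> output (1, 'a'), add 'ba' as idx 4
Step 5: w='a' (idx 2), next='a' -> output (2, 'a'), add 'aa' as idx 5
Step 6: w='ab' (idx 3), end of input -> output (3, '')


Encoded: [(0, 'b'), (0, 'a'), (2, 'b'), (1, 'a'), (2, 'a'), (3, '')]
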